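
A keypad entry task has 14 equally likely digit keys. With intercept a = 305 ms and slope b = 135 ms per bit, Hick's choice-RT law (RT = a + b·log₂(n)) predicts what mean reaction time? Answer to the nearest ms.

819 ms

log₂(14) = 3.8074 bits, so RT = 305 + 135 × 3.8074 ≈ 818.993 ms.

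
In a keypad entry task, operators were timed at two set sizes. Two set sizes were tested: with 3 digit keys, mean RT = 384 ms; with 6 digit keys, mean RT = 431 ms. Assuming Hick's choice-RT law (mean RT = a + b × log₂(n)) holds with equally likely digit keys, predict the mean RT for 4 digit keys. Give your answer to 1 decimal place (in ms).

403.5 ms

Solve the two-equation system in a and b:
  b = (431 − 384) / (log₂ 6 − log₂ 3) = 47 / (2.5850 − 1.5850) = 47.000 ms/bit
  a = 384 − 47.000 × 1.5850 = 309.507 ms
Then RT(4) = 309.507 + 47.000 × log₂ 4 = 309.507 + 47.000 × 2 ≈ 403.507 ms.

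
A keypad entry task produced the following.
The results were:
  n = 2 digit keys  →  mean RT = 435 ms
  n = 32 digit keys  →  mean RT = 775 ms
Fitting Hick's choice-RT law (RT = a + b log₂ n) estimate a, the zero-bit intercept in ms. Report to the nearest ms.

350 ms

The slope on a log₂ axis is (775 − 435) / (5 − 1) = 85 ms/bit.
a = RT₁ − b·log₂ n₁ = 435 − 85 × 1 = 350.000 ms.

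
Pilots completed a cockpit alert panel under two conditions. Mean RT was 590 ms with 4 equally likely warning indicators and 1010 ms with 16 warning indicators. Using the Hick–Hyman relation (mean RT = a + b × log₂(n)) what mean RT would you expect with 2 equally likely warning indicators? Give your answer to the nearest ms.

Solve the two-equation system in a and b:
  b = (1010 − 590) / (log₂ 16 − log₂ 4) = 420 / (4 − 2) = 210 ms/bit
  a = 590 − 210 × 2 = 170 ms
Then RT(2) = 170 + 210 × log₂ 2 = 170 + 210 × 1 ≈ 380.000 ms.

380 ms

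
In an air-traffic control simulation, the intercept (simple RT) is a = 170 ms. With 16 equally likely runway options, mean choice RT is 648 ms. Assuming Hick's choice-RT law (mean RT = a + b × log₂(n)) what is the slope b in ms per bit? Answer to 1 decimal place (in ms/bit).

119.5 ms/bit

b = (648 − 170) / log₂(16) = 478 / 4 = 119.500 ms/bit.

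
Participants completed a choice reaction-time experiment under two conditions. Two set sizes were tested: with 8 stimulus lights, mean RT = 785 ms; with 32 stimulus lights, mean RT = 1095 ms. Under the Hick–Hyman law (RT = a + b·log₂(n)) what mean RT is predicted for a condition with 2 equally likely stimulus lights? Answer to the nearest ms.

Solve the two-equation system in a and b:
  b = (1095 − 785) / (log₂ 32 − log₂ 8) = 310 / (5 − 3) = 155 ms/bit
  a = 785 − 155 × 3 = 320 ms
Then RT(2) = 320 + 155 × log₂ 2 = 320 + 155 × 1 ≈ 475.000 ms.

475 ms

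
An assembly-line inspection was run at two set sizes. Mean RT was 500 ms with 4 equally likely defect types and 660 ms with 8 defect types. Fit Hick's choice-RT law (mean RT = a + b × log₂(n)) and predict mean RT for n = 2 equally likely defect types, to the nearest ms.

Fit slope and intercept:
  b = (660 − 500) / (log₂ 8 − log₂ 4) = 160 / (3 − 2) = 160 ms/bit
  a = 500 − 160 × 2 = 180 ms
Then RT(2) = 180 + 160 × log₂ 2 = 180 + 160 × 1 ≈ 340.000 ms.

340 ms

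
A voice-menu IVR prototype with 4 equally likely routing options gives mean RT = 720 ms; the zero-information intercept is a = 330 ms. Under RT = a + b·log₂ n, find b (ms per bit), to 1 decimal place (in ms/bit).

195.0 ms/bit

b = (720 − 330) / log₂(4) = 390 / 2 = 195.000 ms/bit.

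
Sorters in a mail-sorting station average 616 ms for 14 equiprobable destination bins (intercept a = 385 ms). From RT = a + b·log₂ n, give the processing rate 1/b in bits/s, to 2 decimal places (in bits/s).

16.48 bits/s

b = (616 − 385)/log₂ 14 = 231/3.8074 = 60.672 ms per bit = 0.06067 s/bit; the reciprocal is 16.482 bits/s.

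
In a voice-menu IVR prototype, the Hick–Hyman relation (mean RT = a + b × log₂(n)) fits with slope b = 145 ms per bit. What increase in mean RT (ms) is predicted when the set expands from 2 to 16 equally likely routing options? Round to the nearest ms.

435 ms

ΔRT = (a + b log₂ n₂) − (a + b log₂ n₁) = b·(log₂ n₂ − log₂ n₁).
log₂(16) − log₂(2) = log₂(16/2) = log₂(8) = 3.
ΔRT = 145 × 3.0000 = 435.000 ms.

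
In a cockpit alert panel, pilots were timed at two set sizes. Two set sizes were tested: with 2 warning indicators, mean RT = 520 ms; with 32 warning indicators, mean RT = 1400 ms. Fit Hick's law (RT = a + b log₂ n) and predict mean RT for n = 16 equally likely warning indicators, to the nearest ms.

Solve the two-equation system in a and b:
  b = (1400 − 520) / (log₂ 32 − log₂ 2) = 880 / (5 − 1) = 220 ms/bit
  a = 520 − 220 × 1 = 300 ms
Then RT(16) = 300 + 220 × log₂ 16 = 300 + 220 × 4 ≈ 1180.000 ms.

1180 ms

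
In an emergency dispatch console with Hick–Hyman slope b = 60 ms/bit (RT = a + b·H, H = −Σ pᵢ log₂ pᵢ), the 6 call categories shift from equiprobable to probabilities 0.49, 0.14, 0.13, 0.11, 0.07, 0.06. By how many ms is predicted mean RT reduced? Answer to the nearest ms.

26 ms

The RT saving is b·ΔH. Equiprobable H₀ = log₂(6) = 2.5850 bits; with the given probabilities H = 2.1464 bits.
b·(H₀ − H) = 60 × (2.5850 − 2.1464) = 26.31 ms.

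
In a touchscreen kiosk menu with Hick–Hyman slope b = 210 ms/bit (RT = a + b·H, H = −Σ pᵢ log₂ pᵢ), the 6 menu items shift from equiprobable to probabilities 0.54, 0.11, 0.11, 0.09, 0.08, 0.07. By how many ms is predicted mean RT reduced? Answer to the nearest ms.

The RT saving is b·ΔH. Equiprobable H₀ = log₂(6) = 2.5850 bits; with the given probabilities H = 2.0533 bits.
b·(H₀ − H) = 210 × (2.5850 − 2.0533) = 111.64 ms.

112 ms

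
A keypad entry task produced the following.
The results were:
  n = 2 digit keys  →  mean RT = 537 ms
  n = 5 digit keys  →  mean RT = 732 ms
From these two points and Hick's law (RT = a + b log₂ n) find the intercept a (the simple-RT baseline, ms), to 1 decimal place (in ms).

b = (RT₂ − RT₁)/(log₂ n₂ − log₂ n₁) = (732 − 537)/(2.3219 − 1) = 147.512 ms/bit.
a = RT₁ − b·log₂ n₁ = 537 − 147.512 × 1 = 389.488 ms.

389.5 ms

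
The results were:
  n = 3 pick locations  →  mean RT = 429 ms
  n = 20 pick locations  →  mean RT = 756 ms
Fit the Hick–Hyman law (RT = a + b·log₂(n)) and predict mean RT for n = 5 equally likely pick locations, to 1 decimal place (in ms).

517.0 ms

With log₂ n on the abscissa the relation is linear; from the two conditions:
  b = (756 − 429) / (log₂ 20 − log₂ 3) = 327 / (4.3219 − 1.5850) = 119.475 ms/bit
  a = 429 − 119.475 × 1.5850 = 239.636 ms
Then RT(5) = 239.636 + 119.475 × log₂ 5 = 239.636 + 119.475 × 2.3219 ≈ 517.049 ms.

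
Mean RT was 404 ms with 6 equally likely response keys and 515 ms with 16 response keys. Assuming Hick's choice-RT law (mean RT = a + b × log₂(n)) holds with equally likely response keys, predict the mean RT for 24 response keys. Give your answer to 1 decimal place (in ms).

560.9 ms

RT is linear in log₂ n, so two points fix the line:
  b = (515 − 404) / (log₂ 16 − log₂ 6) = 111 / (4 − 2.5850) = 78.443 ms/bit
  a = 404 − 78.443 × 2.5850 = 201.227 ms
Then RT(24) = 201.227 + 78.443 × log₂ 24 = 201.227 + 78.443 × 4.5850 ≈ 560.886 ms.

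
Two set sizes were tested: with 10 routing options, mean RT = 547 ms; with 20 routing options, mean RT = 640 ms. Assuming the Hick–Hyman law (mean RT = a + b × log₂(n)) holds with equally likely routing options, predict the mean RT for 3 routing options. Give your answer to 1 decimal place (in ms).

Solve the two-equation system in a and b:
  b = (640 − 547) / (log₂ 20 − log₂ 10) = 93 / (4.3219 − 3.3219) = 93.000 ms/bit
  a = 547 − 93.000 × 3.3219 = 238.061 ms
Then RT(3) = 238.061 + 93.000 × log₂ 3 = 238.061 + 93.000 × 1.5850 ≈ 385.462 ms.

385.5 ms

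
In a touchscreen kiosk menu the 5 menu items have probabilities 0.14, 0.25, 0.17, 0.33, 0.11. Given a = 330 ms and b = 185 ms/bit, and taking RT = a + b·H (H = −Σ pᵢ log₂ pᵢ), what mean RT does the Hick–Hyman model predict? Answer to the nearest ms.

Entropy contributions −pᵢ log₂ pᵢ: 0.3971, 0.5000, 0.4346, 0.5278, 0.3503; sum H = 2.2098 bits.
RT = a + bH = 330 + 185·2.2098 = 738.81 ms.

739 ms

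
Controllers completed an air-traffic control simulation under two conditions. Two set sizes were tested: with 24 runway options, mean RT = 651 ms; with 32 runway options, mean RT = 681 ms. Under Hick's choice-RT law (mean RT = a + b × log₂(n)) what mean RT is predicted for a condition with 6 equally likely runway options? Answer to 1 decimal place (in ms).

Solve the two-equation system in a and b:
  b = (681 − 651) / (log₂ 32 − log₂ 24) = 30 / (5 − 4.5850) = 72.283 ms/bit
  a = 651 − 72.283 × 4.5850 = 319.587 ms
Then RT(6) = 319.587 + 72.283 × log₂ 6 = 319.587 + 72.283 × 2.5850 ≈ 506.435 ms.

506.4 ms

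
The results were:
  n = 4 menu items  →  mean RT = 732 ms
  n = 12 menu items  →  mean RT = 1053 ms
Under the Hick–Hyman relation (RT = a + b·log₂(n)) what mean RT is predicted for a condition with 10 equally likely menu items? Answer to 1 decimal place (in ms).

999.7 ms

Solve the two-equation system in a and b:
  b = (1053 − 732) / (log₂ 12 − log₂ 4) = 321 / (3.5850 − 2) = 202.528 ms/bit
  a = 732 − 202.528 × 2 = 326.943 ms
Then RT(10) = 326.943 + 202.528 × log₂ 10 = 326.943 + 202.528 × 3.3219 ≈ 999.728 ms.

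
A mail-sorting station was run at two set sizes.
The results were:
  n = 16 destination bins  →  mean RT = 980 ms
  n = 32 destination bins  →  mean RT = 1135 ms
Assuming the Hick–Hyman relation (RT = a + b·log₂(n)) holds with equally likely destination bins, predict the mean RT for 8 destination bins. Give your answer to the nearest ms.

RT is linear in log₂ n, so two points fix the line:
  b = (1135 − 980) / (log₂ 32 − log₂ 16) = 155 / (5 − 4) = 155 ms/bit
  a = 980 − 155 × 4 = 360 ms
Then RT(8) = 360 + 155 × log₂ 8 = 360 + 155 × 3 ≈ 825.000 ms.

825 ms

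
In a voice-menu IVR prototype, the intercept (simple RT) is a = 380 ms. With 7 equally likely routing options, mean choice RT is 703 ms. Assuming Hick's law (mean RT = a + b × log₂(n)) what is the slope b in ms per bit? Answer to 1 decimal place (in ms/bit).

115.1 ms/bit

log₂(7) = 2.8074 bits.
b = (RT − a)/log₂ n = (703 − 380) / 2.8074 = 115.055 ms/bit.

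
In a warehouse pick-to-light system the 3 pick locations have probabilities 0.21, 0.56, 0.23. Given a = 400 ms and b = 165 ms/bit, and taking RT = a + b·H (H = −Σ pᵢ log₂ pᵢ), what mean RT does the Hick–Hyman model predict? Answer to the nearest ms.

636 ms

Entropy contributions −pᵢ log₂ pᵢ: 0.4728, 0.4684, 0.4877; sum H = 1.4289 bits.
RT = a + bH = 400 + 165·1.4289 = 635.77 ms.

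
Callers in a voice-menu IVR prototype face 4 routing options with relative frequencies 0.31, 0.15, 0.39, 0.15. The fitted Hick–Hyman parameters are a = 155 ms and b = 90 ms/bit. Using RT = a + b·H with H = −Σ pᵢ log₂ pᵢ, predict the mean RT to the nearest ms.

324 ms

Entropy contributions −pᵢ log₂ pᵢ: 0.5238, 0.4105, 0.5298, 0.4105; sum H = 1.8747 bits.
RT = a + bH = 155 + 90·1.8747 = 323.72 ms.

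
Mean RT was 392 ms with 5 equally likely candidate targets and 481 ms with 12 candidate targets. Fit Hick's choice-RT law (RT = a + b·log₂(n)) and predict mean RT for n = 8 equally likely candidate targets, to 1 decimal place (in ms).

With log₂ n on the abscissa the relation is linear; from the two conditions:
  b = (481 − 392) / (log₂ 12 − log₂ 5) = 89 / (3.5850 − 2.3219) = 70.465 ms/bit
  a = 392 − 70.465 × 2.3219 = 228.385 ms
Then RT(8) = 228.385 + 70.465 × log₂ 8 = 228.385 + 70.465 × 3 ≈ 439.780 ms.

439.8 ms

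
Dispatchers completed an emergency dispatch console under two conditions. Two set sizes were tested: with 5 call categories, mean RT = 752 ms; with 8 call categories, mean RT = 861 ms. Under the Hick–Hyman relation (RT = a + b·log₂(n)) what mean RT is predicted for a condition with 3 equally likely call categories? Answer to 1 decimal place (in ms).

633.5 ms

RT is linear in log₂ n, so two points fix the line:
  b = (861 − 752) / (log₂ 8 − log₂ 5) = 109 / (3 − 2.3219) = 160.750 ms/bit
  a = 752 − 160.750 × 2.3219 = 378.750 ms
Then RT(3) = 378.750 + 160.750 × log₂ 3 = 378.750 + 160.750 × 1.5850 ≈ 633.533 ms.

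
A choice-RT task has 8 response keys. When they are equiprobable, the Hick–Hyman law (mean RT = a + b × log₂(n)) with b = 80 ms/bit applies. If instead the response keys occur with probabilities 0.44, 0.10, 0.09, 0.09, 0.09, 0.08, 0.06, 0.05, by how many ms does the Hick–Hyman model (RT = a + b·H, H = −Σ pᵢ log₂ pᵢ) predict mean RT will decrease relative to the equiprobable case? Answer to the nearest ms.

The RT saving is b·ΔH. Equiprobable H₀ = log₂(8) = 3.0000 bits; with the given probabilities H = 2.5424 bits.
b·(H₀ − H) = 80 × (3.0000 − 2.5424) = 36.60 ms.

37 ms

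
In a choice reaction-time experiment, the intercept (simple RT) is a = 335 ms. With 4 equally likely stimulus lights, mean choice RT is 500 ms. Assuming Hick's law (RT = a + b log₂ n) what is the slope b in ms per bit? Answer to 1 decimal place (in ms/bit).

82.5 ms/bit

log₂(4) = 2 bits.
b = (RT − a)/log₂ n = (500 − 335) / 2 = 82.500 ms/bit.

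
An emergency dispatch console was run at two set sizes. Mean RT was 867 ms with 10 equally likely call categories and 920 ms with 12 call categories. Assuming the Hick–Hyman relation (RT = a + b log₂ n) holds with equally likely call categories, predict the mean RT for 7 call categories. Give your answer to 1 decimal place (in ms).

Solve the two-equation system in a and b:
  b = (920 − 867) / (log₂ 12 − log₂ 10) = 53 / (3.5850 − 3.3219) = 201.495 ms/bit
  a = 867 − 201.495 × 3.3219 = 197.650 ms
Then RT(7) = 197.650 + 201.495 × log₂ 7 = 197.650 + 201.495 × 2.8074 ≈ 763.316 ms.

763.3 ms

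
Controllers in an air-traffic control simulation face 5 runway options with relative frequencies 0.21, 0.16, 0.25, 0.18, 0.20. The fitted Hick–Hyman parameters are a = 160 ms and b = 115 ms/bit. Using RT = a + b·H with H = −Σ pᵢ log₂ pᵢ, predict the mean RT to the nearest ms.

Entropy contributions −pᵢ log₂ pᵢ: 0.4728, 0.4230, 0.5000, 0.4453, 0.4644; sum H = 2.3055 bits.
RT = a + bH = 160 + 115·2.3055 = 425.14 ms.

425 ms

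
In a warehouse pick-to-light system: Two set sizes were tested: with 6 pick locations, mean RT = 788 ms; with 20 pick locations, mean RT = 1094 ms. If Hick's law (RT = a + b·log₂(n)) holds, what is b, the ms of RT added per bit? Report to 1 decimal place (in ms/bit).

Slope: b = (1094 − 788) / (log₂ 20 − log₂ 6) = 306/1.7370 = 176.169 ms/bit.

176.2 ms/bit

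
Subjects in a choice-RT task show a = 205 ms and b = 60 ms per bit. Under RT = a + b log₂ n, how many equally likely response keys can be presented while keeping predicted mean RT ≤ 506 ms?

Information budget: (506 − 205)/60 = 5.0167 bits, so n ≤ 2^5.0167 = 32.372 → at most 32.

32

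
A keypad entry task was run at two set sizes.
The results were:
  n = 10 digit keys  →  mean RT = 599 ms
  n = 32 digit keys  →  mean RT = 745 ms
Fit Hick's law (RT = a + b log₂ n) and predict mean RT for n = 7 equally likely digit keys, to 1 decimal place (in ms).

554.2 ms

Fit slope and intercept:
  b = (745 − 599) / (log₂ 32 − log₂ 10) = 146 / (5 − 3.3219) = 87.005 ms/bit
  a = 599 − 87.005 × 3.3219 = 309.977 ms
Then RT(7) = 309.977 + 87.005 × log₂ 7 = 309.977 + 87.005 × 2.8074 ≈ 554.230 ms.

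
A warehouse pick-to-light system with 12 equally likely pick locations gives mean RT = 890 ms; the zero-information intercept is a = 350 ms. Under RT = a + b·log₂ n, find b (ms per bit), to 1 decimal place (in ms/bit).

150.6 ms/bit

log₂(12) = 3.5850 bits.
b = (RT − a)/log₂ n = (890 − 350) / 3.5850 = 150.629 ms/bit.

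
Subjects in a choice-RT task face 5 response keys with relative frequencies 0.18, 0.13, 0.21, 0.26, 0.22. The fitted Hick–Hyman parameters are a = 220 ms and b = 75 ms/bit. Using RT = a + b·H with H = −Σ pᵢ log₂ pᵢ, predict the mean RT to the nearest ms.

391 ms

Entropy contributions −pᵢ log₂ pᵢ: 0.4453, 0.3826, 0.4728, 0.5053, 0.4806; sum H = 2.2866 bits.
RT = a + bH = 220 + 75·2.2866 = 391.50 ms.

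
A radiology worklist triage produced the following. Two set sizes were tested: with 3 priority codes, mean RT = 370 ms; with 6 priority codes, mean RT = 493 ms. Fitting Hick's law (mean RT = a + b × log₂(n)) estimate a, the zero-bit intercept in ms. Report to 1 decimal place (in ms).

175.0 ms

Slope: b = (493 − 370) / (log₂ 6 − log₂ 3) = 123/1.0000 = 123.000 ms/bit.
Intercept: a = 370 − 123.000·log₂(3) = 175.050 ms.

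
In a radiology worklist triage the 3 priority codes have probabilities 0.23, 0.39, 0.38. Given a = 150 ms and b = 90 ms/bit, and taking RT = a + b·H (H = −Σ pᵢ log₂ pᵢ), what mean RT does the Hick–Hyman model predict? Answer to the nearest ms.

H = 0.23·log₂(1/0.23) + 0.39·log₂(1/0.39) + 0.38·log₂(1/0.38) = 1.5479 bits.
RT = 150 + 90 × 1.5479 = 289.31 ms.

289 ms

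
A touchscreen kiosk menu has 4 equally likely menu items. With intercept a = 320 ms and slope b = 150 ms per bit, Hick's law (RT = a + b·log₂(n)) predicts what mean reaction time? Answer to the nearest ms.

620 ms

log₂(4) = 2 bits, so RT = 320 + 150 × 2 ≈ 620.000 ms.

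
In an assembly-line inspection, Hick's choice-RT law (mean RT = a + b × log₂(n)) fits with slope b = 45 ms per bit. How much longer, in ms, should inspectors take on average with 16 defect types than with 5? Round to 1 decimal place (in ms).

75.5 ms

Only the slope matters, since a is common to both: ΔRT = b·log₂(n₂/n₁).
log₂(16) − log₂(5) = 4 − 2.3219 = 1.6781.
ΔRT = 45 × 1.6781 = 75.513 ms.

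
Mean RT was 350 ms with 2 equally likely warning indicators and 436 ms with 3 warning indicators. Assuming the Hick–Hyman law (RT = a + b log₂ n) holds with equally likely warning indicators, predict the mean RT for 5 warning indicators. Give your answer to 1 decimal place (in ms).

544.3 ms

Solve the two-equation system in a and b:
  b = (436 − 350) / (log₂ 3 − log₂ 2) = 86 / (1.5850 − 1) = 147.018 ms/bit
  a = 350 − 147.018 × 1 = 202.982 ms
Then RT(5) = 202.982 + 147.018 × log₂ 5 = 202.982 + 147.018 × 2.3219 ≈ 544.347 ms.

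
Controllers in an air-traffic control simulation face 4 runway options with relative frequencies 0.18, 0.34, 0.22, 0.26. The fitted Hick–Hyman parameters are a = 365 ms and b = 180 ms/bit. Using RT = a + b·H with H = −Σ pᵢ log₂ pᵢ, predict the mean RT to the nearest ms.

718 ms

Entropy contributions −pᵢ log₂ pᵢ: 0.4453, 0.5292, 0.4806, 0.5053; sum H = 1.9603 bits.
RT = a + bH = 365 + 180·1.9603 = 717.86 ms.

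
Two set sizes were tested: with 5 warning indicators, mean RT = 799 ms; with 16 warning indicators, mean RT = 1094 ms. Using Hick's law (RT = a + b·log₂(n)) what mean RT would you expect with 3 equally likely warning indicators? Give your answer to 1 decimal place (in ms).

With log₂ n on the abscissa the relation is linear; from the two conditions:
  b = (1094 − 799) / (log₂ 16 − log₂ 5) = 295 / (4 − 2.3219) = 175.797 ms/bit
  a = 799 − 175.797 × 2.3219 = 390.812 ms
Then RT(3) = 390.812 + 175.797 × log₂ 3 = 390.812 + 175.797 × 1.5850 ≈ 669.444 ms.

669.4 ms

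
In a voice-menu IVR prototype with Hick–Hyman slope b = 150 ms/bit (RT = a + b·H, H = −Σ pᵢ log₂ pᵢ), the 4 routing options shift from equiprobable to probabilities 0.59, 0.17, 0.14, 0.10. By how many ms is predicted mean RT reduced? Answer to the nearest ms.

58 ms

The RT saving is b·ΔH. Equiprobable H₀ = log₂(4) = 2.0000 bits; with the given probabilities H = 1.6130 bits.
b·(H₀ − H) = 150 × (2.0000 − 1.6130) = 58.05 ms.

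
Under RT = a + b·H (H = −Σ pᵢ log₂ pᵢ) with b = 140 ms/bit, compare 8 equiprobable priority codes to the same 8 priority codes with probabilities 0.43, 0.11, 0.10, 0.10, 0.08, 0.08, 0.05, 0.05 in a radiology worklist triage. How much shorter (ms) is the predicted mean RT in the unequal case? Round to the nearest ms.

The RT saving is b·ΔH. Equiprobable H₀ = log₂(8) = 3.0000 bits; with the given probabilities H = 2.5534 bits.
b·(H₀ − H) = 140 × (3.0000 − 2.5534) = 62.52 ms.

63 ms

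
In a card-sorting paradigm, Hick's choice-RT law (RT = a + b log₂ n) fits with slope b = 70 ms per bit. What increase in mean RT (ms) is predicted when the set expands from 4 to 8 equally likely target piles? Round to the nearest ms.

Only the slope matters, since a is common to both: ΔRT = b·log₂(n₂/n₁).
log₂(8) − log₂(4) = log₂(8/4) = log₂(2) = 1.
ΔRT = 70 × 1.0000 = 70.000 ms.

70 ms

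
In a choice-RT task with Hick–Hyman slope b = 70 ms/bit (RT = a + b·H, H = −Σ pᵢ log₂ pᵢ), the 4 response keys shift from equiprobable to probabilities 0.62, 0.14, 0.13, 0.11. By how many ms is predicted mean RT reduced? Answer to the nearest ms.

31 ms

Equiprobable entropy H₀ = log₂ 4 = 2.0000 bits.
Skewed entropy H = −Σ pᵢ log₂ pᵢ = 1.5576 bits.
ΔRT = b·(H₀ − H) = 70 × 0.4424 = 30.97 ms.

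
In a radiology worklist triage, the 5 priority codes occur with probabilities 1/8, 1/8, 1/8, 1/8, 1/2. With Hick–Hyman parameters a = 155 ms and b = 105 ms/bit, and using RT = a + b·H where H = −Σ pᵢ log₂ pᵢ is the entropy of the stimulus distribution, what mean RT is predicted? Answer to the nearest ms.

Each term −pᵢ log₂ pᵢ: 0.125·3 + 0.125·3 + 0.125·3 + 0.125·3 + 0.5·1; summed, H = 2.000 bits.
Mean RT = a + bH = 155 + 105·2.000 = 365.00 ms.

365 ms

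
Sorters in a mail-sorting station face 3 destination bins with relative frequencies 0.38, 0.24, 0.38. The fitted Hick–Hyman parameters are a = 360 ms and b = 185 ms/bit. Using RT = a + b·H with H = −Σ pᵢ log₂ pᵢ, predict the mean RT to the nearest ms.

Entropy contributions −pᵢ log₂ pᵢ: 0.5305, 0.4941, 0.5305; sum H = 1.5550 bits.
RT = a + bH = 360 + 185·1.5550 = 647.68 ms.

648 ms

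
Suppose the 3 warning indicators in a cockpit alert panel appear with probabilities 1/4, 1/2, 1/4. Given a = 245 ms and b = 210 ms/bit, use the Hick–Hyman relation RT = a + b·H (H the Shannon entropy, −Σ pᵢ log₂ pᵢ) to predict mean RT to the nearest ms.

560 ms

Each term −pᵢ log₂ pᵢ: 0.25·2 + 0.5·1 + 0.25·2; summed, H = 1.500 bits.
Mean RT = a + bH = 245 + 210·1.500 = 560.00 ms.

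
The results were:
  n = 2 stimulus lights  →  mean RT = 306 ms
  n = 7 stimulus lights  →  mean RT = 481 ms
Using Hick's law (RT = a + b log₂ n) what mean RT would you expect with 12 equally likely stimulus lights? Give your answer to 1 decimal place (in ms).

556.3 ms

RT is linear in log₂ n, so two points fix the line:
  b = (481 − 306) / (log₂ 7 − log₂ 2) = 175 / (2.8074 − 1) = 96.827 ms/bit
  a = 306 − 96.827 × 1 = 209.173 ms
Then RT(12) = 209.173 + 96.827 × log₂ 12 = 209.173 + 96.827 × 3.5850 ≈ 556.293 ms.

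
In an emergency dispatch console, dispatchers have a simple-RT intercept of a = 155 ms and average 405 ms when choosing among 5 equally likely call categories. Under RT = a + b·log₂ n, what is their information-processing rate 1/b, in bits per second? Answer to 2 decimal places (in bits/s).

9.29 bits/s

b = (405 − 155)/log₂ 5 = 250/2.3219 = 107.669 ms per bit = 0.10767 s/bit; the reciprocal is 9.288 bits/s.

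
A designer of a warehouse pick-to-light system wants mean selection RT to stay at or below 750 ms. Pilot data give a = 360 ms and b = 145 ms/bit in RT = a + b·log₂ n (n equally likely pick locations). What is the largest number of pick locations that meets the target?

Information budget: (750 − 360)/145 = 2.6897 bits, so n ≤ 2^2.6897 = 6.452 → at most 6.

6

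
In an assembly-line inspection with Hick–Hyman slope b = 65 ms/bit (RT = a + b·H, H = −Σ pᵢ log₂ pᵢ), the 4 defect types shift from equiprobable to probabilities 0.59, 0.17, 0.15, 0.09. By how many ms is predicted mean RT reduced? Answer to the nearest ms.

26 ms

The RT saving is b·ΔH. Equiprobable H₀ = log₂(4) = 2.0000 bits; with the given probabilities H = 1.6069 bits.
b·(H₀ − H) = 65 × (2.0000 − 1.6069) = 25.55 ms.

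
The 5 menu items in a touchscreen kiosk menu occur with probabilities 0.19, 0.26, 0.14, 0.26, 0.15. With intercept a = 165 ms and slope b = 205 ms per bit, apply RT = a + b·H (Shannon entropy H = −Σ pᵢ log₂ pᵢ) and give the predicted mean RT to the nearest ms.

631 ms

H = 0.19·log₂(1/0.19) + 0.26·log₂(1/0.26) + 0.14·log₂(1/0.14) + 0.26·log₂(1/0.26) + 0.15·log₂(1/0.15) = 2.2735 bits.
RT = 165 + 205 × 2.2735 = 631.06 ms.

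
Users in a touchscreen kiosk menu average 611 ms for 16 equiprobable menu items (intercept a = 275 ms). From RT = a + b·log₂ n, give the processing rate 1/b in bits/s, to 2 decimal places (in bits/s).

Choice component = 611 − 275 = 336 ms over log₂(16) = 4 bits.
b = 336 / 4 = 84.000 ms/bit, so 1/b = 11.905 bits/s.

11.90 bits/s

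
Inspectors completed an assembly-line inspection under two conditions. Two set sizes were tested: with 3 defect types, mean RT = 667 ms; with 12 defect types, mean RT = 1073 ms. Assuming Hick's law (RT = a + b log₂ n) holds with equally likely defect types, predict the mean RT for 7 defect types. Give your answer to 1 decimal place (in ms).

Fit slope and intercept:
  b = (1073 − 667) / (log₂ 12 − log₂ 3) = 406 / (3.5850 − 1.5850) = 203.000 ms/bit
  a = 667 − 203.000 × 1.5850 = 345.253 ms
Then RT(7) = 345.253 + 203.000 × log₂ 7 = 345.253 + 203.000 × 2.8074 ≈ 915.146 ms.

915.1 ms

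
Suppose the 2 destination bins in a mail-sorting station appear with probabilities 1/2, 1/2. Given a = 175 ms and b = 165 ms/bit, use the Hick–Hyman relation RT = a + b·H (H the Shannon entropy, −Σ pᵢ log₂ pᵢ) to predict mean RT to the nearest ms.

340 ms

H = −Σ pᵢ log₂ pᵢ = 0.5·1 + 0.5·1 = 1.000 bits.
RT = 175 + 165 × 1.000 = 340.00 ms.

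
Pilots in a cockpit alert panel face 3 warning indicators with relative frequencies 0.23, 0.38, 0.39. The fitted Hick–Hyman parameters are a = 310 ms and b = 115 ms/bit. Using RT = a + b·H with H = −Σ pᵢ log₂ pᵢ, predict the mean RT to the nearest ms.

488 ms

H = 0.23·log₂(1/0.23) + 0.38·log₂(1/0.38) + 0.39·log₂(1/0.39) = 1.5479 bits.
RT = 310 + 115 × 1.5479 = 488.01 ms.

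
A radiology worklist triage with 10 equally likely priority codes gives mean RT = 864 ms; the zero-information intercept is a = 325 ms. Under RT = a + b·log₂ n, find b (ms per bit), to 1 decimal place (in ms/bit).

log₂(10) = 3.3219 bits.
b = (RT − a)/log₂ n = (864 − 325) / 3.3219 = 162.255 ms/bit.

162.3 ms/bit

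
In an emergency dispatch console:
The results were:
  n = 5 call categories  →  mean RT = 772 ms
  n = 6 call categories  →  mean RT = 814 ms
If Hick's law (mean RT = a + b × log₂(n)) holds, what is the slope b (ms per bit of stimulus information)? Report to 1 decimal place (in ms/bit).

Slope: b = (814 − 772) / (log₂ 6 − log₂ 5) = 42/0.2630 = 159.675 ms/bit.

159.7 ms/bit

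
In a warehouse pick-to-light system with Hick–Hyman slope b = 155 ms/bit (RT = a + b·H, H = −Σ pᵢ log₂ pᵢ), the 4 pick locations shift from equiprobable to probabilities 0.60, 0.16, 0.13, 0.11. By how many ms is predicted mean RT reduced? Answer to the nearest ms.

Equiprobable entropy H₀ = log₂ 4 = 2.0000 bits.
Skewed entropy H = −Σ pᵢ log₂ pᵢ = 1.5981 bits.
ΔRT = b·(H₀ − H) = 155 × 0.4019 = 62.29 ms.

62 ms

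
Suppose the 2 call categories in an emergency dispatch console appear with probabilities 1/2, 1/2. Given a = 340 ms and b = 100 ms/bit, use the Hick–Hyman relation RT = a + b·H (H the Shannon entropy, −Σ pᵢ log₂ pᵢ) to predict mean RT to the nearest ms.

H = −Σ pᵢ log₂ pᵢ = 0.5·1 + 0.5·1 = 1.000 bits.
RT = 340 + 100 × 1.000 = 440.00 ms.

440 ms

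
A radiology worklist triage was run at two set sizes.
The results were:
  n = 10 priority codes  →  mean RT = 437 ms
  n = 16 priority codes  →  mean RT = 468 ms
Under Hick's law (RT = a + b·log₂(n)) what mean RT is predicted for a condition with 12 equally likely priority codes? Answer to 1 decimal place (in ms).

449.0 ms

With log₂ n on the abscissa the relation is linear; from the two conditions:
  b = (468 − 437) / (log₂ 16 − log₂ 10) = 31 / (4 − 3.3219) = 45.718 ms/bit
  a = 437 − 45.718 × 3.3219 = 285.129 ms
Then RT(12) = 285.129 + 45.718 × log₂ 12 = 285.129 + 45.718 × 3.5850 ≈ 449.025 ms.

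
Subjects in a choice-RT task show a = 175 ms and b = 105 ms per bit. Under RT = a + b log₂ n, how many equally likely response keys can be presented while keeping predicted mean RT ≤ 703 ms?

32

Information budget: (703 − 175)/105 = 5.0286 bits, so n ≤ 2^5.0286 = 32.640 → at most 32.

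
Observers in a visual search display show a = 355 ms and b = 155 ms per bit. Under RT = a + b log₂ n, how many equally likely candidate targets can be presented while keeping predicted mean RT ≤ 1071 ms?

155·log₂ n ≤ 1071 − 355 = 716, giving log₂ n ≤ 4.6194 and n ≤ 24.579. The largest whole number is 24.

24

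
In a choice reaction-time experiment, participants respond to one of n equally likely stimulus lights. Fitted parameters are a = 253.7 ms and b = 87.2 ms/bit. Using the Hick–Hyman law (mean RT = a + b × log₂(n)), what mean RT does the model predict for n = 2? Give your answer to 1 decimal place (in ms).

log₂(2) = 1 bits, so RT = 253.7 + 87.2 × 1 ≈ 340.900 ms.

340.9 ms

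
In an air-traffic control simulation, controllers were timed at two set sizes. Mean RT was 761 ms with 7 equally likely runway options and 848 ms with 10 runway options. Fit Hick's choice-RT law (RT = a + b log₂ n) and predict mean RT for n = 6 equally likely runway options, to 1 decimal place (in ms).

Solve the two-equation system in a and b:
  b = (848 − 761) / (log₂ 10 − log₂ 7) = 87 / (3.3219 − 2.8074) = 169.072 ms/bit
  a = 761 − 169.072 × 2.8074 = 286.354 ms
Then RT(6) = 286.354 + 169.072 × log₂ 6 = 286.354 + 169.072 × 2.5850 ≈ 723.400 ms.

723.4 ms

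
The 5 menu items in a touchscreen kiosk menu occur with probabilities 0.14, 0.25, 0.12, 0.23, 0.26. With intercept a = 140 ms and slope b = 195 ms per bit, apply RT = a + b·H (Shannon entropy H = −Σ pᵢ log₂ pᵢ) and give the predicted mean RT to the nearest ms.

580 ms

Entropy contributions −pᵢ log₂ pᵢ: 0.3971, 0.5000, 0.3671, 0.4877, 0.5053; sum H = 2.2571 bits.
RT = a + bH = 140 + 195·2.2571 = 580.14 ms.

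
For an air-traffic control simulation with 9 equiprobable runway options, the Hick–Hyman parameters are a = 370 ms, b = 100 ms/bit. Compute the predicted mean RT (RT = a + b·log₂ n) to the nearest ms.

687 ms

log₂(9) = 3.1699 bits, so RT = 370 + 100 × 3.1699 ≈ 686.993 ms.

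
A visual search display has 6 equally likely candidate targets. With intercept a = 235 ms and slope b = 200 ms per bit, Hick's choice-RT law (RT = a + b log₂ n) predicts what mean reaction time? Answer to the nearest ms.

log₂(6) = 2.5850 bits, so RT = 235 + 200 × 2.5850 ≈ 751.993 ms.

752 ms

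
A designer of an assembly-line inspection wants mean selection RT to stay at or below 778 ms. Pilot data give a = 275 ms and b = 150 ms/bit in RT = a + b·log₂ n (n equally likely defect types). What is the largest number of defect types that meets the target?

10

150·log₂ n ≤ 778 − 275 = 503, giving log₂ n ≤ 3.3533 and n ≤ 10.220. The largest whole number is 10.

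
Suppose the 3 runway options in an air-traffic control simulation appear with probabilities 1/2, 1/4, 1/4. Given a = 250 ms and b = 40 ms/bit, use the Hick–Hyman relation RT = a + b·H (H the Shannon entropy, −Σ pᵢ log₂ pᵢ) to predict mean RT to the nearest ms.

Each term −pᵢ log₂ pᵢ: 0.5·1 + 0.25·2 + 0.25·2; summed, H = 1.500 bits.
Mean RT = a + bH = 250 + 40·1.500 = 310.00 ms.

310 ms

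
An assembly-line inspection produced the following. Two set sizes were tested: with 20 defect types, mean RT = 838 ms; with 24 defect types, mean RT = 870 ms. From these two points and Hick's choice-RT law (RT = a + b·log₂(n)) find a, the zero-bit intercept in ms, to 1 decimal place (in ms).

Slope: b = (870 − 838) / (log₂ 24 − log₂ 20) = 32/0.2630 = 121.657 ms/bit.
Intercept: a = 838 − 121.657·log₂(20) = 312.207 ms.

312.2 ms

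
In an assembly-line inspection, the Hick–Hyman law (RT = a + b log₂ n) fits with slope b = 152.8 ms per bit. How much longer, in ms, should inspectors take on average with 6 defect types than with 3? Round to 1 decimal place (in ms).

152.8 ms

The intercept a cancels: ΔRT = b·(log₂ n₂ − log₂ n₁) = b·log₂(n₂/n₁).
log₂(6) − log₂(3) = log₂(6/3) = log₂(2) = 1.
ΔRT = 152.8 × 1.0000 = 152.800 ms.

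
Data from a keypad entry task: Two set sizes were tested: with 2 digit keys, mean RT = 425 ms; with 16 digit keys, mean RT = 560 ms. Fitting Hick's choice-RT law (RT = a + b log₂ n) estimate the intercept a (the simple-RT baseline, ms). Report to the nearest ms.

380 ms

Slope: b = (560 − 425) / (log₂ 16 − log₂ 2) = 135/3.0000 = 45 ms/bit.
Intercept: a = 425 − 45·log₂(2) = 380.000 ms.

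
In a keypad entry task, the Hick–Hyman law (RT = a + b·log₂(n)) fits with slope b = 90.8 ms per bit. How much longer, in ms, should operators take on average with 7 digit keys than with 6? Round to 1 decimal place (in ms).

Only the slope matters, since a is common to both: ΔRT = b·log₂(n₂/n₁).
log₂(7) − log₂(6) = 2.8074 − 2.5850 = 0.2224.
ΔRT = 90.8 × 0.2224 = 20.193 ms.

20.2 ms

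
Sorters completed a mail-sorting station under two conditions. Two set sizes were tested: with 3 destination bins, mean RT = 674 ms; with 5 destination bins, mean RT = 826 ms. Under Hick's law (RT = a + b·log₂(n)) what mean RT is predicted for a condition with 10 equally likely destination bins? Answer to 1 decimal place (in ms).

1032.3 ms

With log₂ n on the abscissa the relation is linear; from the two conditions:
  b = (826 − 674) / (log₂ 5 − log₂ 3) = 152 / (2.3219 − 1.5850) = 206.251 ms/bit
  a = 674 − 206.251 × 1.5850 = 347.100 ms
Then RT(10) = 347.100 + 206.251 × log₂ 10 = 347.100 + 206.251 × 3.3219 ≈ 1032.251 ms.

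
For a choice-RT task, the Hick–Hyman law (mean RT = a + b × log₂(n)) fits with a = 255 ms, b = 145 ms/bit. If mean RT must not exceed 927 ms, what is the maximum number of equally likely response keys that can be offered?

145·log₂ n ≤ 927 − 255 = 672, giving log₂ n ≤ 4.6345 and n ≤ 24.838. The largest whole number is 24.

24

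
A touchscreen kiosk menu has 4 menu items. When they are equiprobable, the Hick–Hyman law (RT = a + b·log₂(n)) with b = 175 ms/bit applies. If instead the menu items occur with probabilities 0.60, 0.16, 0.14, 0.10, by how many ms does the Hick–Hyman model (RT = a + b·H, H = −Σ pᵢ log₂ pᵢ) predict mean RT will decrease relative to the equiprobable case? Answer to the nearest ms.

71 ms

Equiprobable entropy H₀ = log₂ 4 = 2.0000 bits.
Skewed entropy H = −Σ pᵢ log₂ pᵢ = 1.5945 bits.
ΔRT = b·(H₀ − H) = 175 × 0.4055 = 70.96 ms.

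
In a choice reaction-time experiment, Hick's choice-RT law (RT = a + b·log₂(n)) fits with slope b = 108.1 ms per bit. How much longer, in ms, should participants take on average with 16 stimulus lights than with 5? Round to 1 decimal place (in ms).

181.4 ms

ΔRT = (a + b log₂ n₂) − (a + b log₂ n₁) = b·(log₂ n₂ − log₂ n₁).
log₂(16) − log₂(5) = 4 − 2.3219 = 1.6781.
ΔRT = 108.1 × 1.6781 = 181.400 ms.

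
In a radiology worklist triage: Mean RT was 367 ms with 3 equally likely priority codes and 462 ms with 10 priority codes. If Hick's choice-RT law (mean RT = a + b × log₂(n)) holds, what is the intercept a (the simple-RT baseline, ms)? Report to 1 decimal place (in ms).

280.3 ms

Slope: b = (462 − 367) / (log₂ 10 − log₂ 3) = 95/1.7370 = 54.693 ms/bit.
Intercept: a = 367 − 54.693·log₂(3) = 280.314 ms.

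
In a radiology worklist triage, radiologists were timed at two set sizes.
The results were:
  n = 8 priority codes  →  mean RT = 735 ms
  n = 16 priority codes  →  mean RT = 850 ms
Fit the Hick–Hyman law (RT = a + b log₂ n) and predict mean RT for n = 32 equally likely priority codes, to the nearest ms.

965 ms

With log₂ n on the abscissa the relation is linear; from the two conditions:
  b = (850 − 735) / (log₂ 16 − log₂ 8) = 115 / (4 − 3) = 115 ms/bit
  a = 735 − 115 × 3 = 390 ms
Then RT(32) = 390 + 115 × log₂ 32 = 390 + 115 × 5 ≈ 965.000 ms.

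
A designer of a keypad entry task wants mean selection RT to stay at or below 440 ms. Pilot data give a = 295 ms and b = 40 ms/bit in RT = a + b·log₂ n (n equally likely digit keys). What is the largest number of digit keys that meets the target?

12

Set 295 + 40·log₂ n ≤ 440 → log₂ n ≤ (440 − 295)/40 = 3.6250.
So n ≤ 2^3.6250 = 12.338; the largest integer n is 12.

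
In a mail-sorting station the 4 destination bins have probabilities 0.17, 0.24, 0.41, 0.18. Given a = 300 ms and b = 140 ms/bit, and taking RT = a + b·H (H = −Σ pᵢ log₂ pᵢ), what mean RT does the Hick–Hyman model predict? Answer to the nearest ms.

566 ms

H = 0.17·log₂(1/0.17) + 0.24·log₂(1/0.24) + 0.41·log₂(1/0.41) + 0.18·log₂(1/0.18) = 1.9014 bits.
RT = 300 + 140 × 1.9014 = 566.20 ms.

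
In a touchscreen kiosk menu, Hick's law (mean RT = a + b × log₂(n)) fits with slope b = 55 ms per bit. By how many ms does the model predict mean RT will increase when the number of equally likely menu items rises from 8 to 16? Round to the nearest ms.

Only the slope matters, since a is common to both: ΔRT = b·log₂(n₂/n₁).
log₂(16) − log₂(8) = log₂(16/8) = log₂(2) = 1.
ΔRT = 55 × 1.0000 = 55.000 ms.

55 ms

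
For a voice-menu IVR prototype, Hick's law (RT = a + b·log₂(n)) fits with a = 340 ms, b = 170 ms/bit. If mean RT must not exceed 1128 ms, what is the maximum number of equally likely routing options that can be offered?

24

Information budget: (1128 − 340)/170 = 4.6353 bits, so n ≤ 2^4.6353 = 24.852 → at most 24.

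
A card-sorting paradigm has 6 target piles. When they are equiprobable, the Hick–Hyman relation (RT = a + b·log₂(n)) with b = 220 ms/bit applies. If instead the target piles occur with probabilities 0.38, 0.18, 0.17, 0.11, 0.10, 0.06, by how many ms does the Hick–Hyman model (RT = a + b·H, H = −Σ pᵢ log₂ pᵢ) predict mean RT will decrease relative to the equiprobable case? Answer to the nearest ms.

55 ms

The RT saving is b·ΔH. Equiprobable H₀ = log₂(6) = 2.5850 bits; with the given probabilities H = 2.3364 bits.
b·(H₀ − H) = 220 × (2.5850 − 2.3364) = 54.69 ms.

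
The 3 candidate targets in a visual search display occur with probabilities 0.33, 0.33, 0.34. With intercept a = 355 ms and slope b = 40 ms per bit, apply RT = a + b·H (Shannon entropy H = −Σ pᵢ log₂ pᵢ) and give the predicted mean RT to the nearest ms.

418 ms

Entropy contributions −pᵢ log₂ pᵢ: 0.5278, 0.5278, 0.5292; sum H = 1.5848 bits.
RT = a + bH = 355 + 40·1.5848 = 418.39 ms.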